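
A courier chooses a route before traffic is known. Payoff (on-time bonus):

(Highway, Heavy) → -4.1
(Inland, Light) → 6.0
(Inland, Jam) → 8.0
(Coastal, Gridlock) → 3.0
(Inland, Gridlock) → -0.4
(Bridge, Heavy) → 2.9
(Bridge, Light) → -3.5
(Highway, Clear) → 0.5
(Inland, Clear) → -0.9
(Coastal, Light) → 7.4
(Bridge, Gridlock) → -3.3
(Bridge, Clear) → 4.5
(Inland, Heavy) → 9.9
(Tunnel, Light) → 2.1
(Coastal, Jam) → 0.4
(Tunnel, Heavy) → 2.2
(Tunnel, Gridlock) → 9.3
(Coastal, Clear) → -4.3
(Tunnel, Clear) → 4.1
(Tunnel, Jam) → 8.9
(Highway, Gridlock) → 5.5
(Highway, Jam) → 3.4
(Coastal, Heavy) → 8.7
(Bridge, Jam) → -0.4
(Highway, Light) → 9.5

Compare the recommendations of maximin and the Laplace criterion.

maximin → Tunnel; laplace → Tunnel (agree)

Row minima: Coastal=-4.3, Inland=-0.9, Tunnel=2.1, Bridge=-3.5, Highway=-4.1
Best worst-case = 2.1 → Tunnel.
Row averages: Coastal=3.04, Inland=4.52, Tunnel=5.32, Bridge=0.04, Highway=2.96
Highest average = 5.32 → Tunnel.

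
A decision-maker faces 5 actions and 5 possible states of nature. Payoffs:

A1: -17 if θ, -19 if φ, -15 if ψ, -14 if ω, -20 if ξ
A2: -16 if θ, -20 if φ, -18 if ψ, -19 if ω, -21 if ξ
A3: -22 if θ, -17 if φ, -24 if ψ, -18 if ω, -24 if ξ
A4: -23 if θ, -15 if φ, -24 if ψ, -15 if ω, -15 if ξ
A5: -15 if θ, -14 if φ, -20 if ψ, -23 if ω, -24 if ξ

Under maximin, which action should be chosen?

Row minima: A1=-20, A2=-21, A3=-24, A4=-24, A5=-24
Best worst-case = -20 → A1.

A1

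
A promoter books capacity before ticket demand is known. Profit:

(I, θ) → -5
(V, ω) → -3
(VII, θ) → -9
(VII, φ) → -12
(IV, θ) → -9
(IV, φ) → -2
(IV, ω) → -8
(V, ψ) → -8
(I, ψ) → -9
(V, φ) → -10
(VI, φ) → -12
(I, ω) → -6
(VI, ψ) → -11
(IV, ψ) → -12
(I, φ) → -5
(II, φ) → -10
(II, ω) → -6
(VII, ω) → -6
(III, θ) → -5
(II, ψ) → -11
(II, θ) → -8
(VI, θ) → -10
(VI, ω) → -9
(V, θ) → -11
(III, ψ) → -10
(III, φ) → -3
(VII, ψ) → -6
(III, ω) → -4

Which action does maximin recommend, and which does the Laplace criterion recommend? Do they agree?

maximin → I; laplace → III (disagree)

Row minima: I=-9, II=-11, III=-10, IV=-12, V=-11, VI=-12, VII=-12
Best worst-case = -9 → I.
Row averages: I=-6.25, II=-8.75, III=-5.5, IV=-7.75, V=-8, VI=-10.5, VII=-8.25
Highest average = -5.5 → III.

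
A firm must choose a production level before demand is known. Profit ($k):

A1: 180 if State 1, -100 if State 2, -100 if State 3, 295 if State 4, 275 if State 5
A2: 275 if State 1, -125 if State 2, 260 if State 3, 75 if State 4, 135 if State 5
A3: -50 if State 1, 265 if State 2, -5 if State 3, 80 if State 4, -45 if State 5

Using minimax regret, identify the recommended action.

Column bests: State 1=275, State 2=265, State 3=260, State 4=295, State 5=275.
A1 regrets: 95, 365, 360, 0, 0 → max 365
A2 regrets: 0, 390, 0, 220, 140 → max 390
A3 regrets: 325, 0, 265, 215, 320 → max 325
Smallest max regret = 325 → A3.

A3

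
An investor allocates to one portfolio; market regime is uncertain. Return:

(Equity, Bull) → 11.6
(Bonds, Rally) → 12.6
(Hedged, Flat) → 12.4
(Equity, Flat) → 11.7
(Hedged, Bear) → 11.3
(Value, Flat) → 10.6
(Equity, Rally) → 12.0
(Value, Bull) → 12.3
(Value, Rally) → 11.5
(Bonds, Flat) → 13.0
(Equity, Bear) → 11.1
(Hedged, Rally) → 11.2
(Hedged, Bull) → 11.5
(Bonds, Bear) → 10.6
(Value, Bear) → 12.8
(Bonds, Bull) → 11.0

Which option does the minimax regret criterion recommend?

Hedged

Column bests: Bear=12.8, Flat=13.0, Bull=12.3, Rally=12.6.
Equity regrets: 1.7, 1.3, 0.7, 0.6 → max 1.7
Bonds regrets: 2.2, 0.0, 1.3, 0.0 → max 2.2
Hedged regrets: 1.5, 0.6, 0.8, 1.4 → max 1.5
Value regrets: 0.0, 2.4, 0.0, 1.1 → max 2.4
Smallest max regret = 1.5 → Hedged.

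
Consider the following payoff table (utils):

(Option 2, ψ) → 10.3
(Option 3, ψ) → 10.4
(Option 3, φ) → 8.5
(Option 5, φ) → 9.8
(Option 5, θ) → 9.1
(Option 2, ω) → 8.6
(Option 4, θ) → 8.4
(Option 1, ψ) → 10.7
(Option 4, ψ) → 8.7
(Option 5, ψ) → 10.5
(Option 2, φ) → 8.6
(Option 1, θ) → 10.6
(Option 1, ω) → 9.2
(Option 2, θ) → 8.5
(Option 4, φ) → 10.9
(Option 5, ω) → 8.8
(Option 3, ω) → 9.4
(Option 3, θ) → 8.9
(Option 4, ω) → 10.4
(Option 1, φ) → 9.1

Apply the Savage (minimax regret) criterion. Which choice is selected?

Option 5

Column bests: θ=10.6, φ=10.9, ψ=10.7, ω=10.4.
Option 1 regrets: 0.0, 1.8, 0.0, 1.2 → max 1.8
Option 2 regrets: 2.1, 2.3, 0.4, 1.8 → max 2.3
Option 3 regrets: 1.7, 2.4, 0.3, 1.0 → max 2.4
Option 4 regrets: 2.2, 0.0, 2.0, 0.0 → max 2.2
Option 5 regrets: 1.5, 1.1, 0.2, 1.6 → max 1.6
Smallest max regret = 1.6 → Option 5.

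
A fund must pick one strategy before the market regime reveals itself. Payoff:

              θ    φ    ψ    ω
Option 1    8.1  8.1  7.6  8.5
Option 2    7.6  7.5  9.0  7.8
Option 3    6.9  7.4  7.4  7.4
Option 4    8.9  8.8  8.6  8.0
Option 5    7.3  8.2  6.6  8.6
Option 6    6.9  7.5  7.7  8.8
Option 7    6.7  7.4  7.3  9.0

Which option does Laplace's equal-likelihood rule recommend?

Option 4

Row averages: Option 1=8.075, Option 2=7.975, Option 3=7.275, Option 4=8.575, Option 5=7.675, Option 6=7.725, Option 7=7.6
Highest average = 8.575 → Option 4.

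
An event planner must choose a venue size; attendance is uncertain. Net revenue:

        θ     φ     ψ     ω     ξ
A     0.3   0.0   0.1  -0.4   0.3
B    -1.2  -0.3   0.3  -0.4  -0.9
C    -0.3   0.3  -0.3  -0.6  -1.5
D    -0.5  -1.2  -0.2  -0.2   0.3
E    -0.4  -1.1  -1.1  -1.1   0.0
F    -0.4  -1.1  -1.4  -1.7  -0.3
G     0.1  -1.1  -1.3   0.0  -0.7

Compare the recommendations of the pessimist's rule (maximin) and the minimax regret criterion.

maximin → A; minimax regret → A (agree)

Row minima: A=-0.4, B=-1.2, C=-1.5, D=-1.2, E=-1.1, F=-1.7, G=-1.3
Best worst-case = -0.4 → A.
Column bests: θ=0.3, φ=0.3, ψ=0.3, ω=0.0, ξ=0.3.
A regrets: 0.0, 0.3, 0.2, 0.4, 0.0 → max 0.4
B regrets: 1.5, 0.6, 0.0, 0.4, 1.2 → max 1.5
C regrets: 0.6, 0.0, 0.6, 0.6, 1.8 → max 1.8
D regrets: 0.8, 1.5, 0.5, 0.2, 0.0 → max 1.5
E regrets: 0.7, 1.4, 1.4, 1.1, 0.3 → max 1.4
F regrets: 0.7, 1.4, 1.7, 1.7, 0.6 → max 1.7
G regrets: 0.2, 1.4, 1.6, 0.0, 1.0 → max 1.6
Smallest max regret = 0.4 → A.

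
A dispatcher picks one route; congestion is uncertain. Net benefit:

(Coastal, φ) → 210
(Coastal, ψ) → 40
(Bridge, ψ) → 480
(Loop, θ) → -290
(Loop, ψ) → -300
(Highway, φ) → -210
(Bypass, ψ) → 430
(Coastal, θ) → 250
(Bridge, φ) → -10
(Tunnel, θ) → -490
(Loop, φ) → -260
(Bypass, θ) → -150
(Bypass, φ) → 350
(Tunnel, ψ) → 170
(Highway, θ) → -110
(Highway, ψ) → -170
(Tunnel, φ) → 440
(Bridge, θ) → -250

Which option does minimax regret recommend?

Bypass

Column bests: θ=250, φ=440, ψ=480.
Loop regrets: 540, 700, 780 → max 780
Bypass regrets: 400, 90, 50 → max 400
Highway regrets: 360, 650, 650 → max 650
Bridge regrets: 500, 450, 0 → max 500
Tunnel regrets: 740, 0, 310 → max 740
Coastal regrets: 0, 230, 440 → max 440
Smallest max regret = 400 → Bypass.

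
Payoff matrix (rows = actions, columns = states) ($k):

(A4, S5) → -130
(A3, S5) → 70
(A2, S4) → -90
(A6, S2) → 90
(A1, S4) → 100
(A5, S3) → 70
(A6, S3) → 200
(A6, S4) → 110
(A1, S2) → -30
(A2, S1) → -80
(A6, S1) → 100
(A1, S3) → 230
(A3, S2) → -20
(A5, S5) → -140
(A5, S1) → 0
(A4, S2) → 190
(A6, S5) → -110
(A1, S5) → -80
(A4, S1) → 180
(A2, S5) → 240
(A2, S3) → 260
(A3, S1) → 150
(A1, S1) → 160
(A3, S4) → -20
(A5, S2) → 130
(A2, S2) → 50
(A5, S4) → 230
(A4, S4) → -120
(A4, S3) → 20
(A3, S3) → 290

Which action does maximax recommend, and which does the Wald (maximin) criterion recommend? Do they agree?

Row maxima: A1=230, A2=260, A3=290, A4=190, A5=230, A6=200
Best best-case = 290 → A3.
Row minima: A1=-80, A2=-90, A3=-20, A4=-130, A5=-140, A6=-110
Best worst-case = -20 → A3.

maximax → A3; maximin → A3 (agree)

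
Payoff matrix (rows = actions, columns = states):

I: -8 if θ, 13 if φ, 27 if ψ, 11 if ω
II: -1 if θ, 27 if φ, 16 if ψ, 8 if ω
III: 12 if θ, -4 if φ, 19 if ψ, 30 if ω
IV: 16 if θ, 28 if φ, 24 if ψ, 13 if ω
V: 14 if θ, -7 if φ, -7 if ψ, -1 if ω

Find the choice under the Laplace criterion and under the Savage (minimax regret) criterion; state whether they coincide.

Row averages: I=10.75, II=12.5, III=14.25, IV=20.25, V=-0.25
Highest average = 20.25 → IV.
Column bests: θ=16, φ=28, ψ=27, ω=30.
I regrets: 24, 15, 0, 19 → max 24
II regrets: 17, 1, 11, 22 → max 22
III regrets: 4, 32, 8, 0 → max 32
IV regrets: 0, 0, 3, 17 → max 17
V regrets: 2, 35, 34, 31 → max 35
Smallest max regret = 17 → IV.

laplace → IV; minimax regret → IV (agree)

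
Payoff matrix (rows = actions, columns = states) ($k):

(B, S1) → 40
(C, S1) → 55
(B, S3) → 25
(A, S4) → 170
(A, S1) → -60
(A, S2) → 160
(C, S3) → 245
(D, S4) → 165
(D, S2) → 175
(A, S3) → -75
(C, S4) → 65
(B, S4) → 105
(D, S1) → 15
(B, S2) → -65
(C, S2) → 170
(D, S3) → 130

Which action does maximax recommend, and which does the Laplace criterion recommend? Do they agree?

maximax → C; laplace → C (agree)

Row maxima: A=170, B=105, C=245, D=175
Best best-case = 245 → C.
Row averages: A=48.75, B=26.25, C=133.75, D=121.25
Highest average = 133.75 → C.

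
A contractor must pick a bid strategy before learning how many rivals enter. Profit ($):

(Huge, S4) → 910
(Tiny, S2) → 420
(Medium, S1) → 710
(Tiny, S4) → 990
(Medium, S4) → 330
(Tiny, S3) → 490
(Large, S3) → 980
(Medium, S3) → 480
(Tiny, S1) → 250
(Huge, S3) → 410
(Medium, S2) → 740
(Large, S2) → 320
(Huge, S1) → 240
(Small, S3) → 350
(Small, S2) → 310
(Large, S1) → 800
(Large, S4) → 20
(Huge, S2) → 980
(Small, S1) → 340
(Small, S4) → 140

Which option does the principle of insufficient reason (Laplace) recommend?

Huge

Row averages: Tiny=537.5, Small=285, Medium=565, Large=530, Huge=635
Highest average = 635 → Huge.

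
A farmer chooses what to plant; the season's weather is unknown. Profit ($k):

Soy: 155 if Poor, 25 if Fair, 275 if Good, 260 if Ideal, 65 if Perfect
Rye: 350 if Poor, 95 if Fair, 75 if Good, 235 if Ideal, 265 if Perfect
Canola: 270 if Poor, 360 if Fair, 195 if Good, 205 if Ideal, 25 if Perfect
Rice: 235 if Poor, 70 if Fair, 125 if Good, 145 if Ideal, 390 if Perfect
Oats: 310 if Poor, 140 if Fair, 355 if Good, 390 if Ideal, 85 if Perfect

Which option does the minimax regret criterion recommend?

Rye

Column bests: Poor=350, Fair=360, Good=355, Ideal=390, Perfect=390.
Soy regrets: 195, 335, 80, 130, 325 → max 335
Rye regrets: 0, 265, 280, 155, 125 → max 280
Canola regrets: 80, 0, 160, 185, 365 → max 365
Rice regrets: 115, 290, 230, 245, 0 → max 290
Oats regrets: 40, 220, 0, 0, 305 → max 305
Smallest max regret = 280 → Rye.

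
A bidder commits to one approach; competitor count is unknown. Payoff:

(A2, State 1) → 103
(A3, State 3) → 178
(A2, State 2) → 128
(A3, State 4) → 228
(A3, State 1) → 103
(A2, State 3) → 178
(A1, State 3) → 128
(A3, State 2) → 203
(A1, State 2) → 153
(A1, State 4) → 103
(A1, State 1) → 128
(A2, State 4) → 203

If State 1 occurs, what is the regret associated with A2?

Best payoff under State 1 is 128.
Regret = 128 − 103 = 25.

25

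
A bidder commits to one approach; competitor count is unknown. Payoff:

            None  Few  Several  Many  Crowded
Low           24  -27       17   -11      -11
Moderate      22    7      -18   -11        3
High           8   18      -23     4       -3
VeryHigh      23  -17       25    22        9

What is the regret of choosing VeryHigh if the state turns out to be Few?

35

Best payoff under Few is 18.
Regret = 18 − (-17) = 35.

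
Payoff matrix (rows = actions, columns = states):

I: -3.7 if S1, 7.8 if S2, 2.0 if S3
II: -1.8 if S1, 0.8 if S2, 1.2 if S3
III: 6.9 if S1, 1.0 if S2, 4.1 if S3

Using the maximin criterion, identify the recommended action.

III

Row minima: I=-3.7, II=-1.8, III=1.0
Best worst-case = 1.0 → III.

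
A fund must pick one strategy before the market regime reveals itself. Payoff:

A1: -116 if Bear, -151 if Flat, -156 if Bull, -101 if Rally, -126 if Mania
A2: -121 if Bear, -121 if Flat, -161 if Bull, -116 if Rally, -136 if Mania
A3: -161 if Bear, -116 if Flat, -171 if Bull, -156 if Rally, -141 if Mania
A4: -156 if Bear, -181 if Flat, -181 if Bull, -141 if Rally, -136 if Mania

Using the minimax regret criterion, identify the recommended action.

A2

Column bests: Bear=-116, Flat=-116, Bull=-156, Rally=-101, Mania=-126.
A1 regrets: 0, 35, 0, 0, 0 → max 35
A2 regrets: 5, 5, 5, 15, 10 → max 15
A3 regrets: 45, 0, 15, 55, 15 → max 55
A4 regrets: 40, 65, 25, 40, 10 → max 65
Smallest max regret = 15 → A2.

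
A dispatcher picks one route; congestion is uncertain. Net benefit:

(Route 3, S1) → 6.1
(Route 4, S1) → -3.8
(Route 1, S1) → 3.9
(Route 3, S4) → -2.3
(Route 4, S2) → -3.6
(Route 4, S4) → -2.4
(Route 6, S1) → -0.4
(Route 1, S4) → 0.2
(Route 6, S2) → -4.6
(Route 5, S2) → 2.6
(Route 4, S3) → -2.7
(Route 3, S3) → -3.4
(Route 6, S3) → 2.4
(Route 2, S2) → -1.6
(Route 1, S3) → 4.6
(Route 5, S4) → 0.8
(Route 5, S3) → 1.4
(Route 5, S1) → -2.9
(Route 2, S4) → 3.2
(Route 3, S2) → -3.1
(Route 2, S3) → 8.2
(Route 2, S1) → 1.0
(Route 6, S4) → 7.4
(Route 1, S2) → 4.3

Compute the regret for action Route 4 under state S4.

9.8

Best payoff under S4 is 7.4.
Regret = 7.4 − (-2.4) = 9.8.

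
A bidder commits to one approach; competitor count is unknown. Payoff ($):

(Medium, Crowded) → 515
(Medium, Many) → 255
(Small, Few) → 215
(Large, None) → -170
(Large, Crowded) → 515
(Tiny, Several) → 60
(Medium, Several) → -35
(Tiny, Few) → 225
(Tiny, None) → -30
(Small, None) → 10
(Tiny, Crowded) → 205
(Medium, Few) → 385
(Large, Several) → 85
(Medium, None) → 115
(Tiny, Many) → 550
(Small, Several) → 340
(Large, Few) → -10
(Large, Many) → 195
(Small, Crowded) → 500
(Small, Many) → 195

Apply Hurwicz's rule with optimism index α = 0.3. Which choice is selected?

Tiny: 0.3·550 + 0.7·(-30) = 144
Small: 0.3·500 + 0.7·10 = 157
Medium: 0.3·515 + 0.7·(-35) = 130
Large: 0.3·515 + 0.7·(-170) = 35.5
Highest Hurwicz score = 157 → Small.

Small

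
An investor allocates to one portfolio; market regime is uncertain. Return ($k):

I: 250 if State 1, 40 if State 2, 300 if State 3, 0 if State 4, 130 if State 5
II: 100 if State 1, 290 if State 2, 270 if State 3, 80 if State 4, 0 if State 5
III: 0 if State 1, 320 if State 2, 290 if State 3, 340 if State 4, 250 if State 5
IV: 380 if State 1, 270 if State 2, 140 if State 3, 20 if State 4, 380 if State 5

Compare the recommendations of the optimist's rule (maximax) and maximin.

maximax → IV; maximin → IV (agree)

Row maxima: I=300, II=290, III=340, IV=380
Best best-case = 380 → IV.
Row minima: I=0, II=0, III=0, IV=20
Best worst-case = 20 → IV.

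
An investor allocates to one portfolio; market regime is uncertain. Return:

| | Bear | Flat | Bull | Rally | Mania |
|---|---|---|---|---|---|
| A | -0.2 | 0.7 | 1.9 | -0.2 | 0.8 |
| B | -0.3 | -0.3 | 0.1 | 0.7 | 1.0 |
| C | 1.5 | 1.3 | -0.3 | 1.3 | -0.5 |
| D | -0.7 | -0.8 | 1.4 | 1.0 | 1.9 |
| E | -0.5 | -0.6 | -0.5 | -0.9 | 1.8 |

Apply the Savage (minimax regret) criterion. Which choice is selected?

Column bests: Bear=1.5, Flat=1.3, Bull=1.9, Rally=1.3, Mania=1.9.
A regrets: 1.7, 0.6, 0.0, 1.5, 1.1 → max 1.7
B regrets: 1.8, 1.6, 1.8, 0.6, 0.9 → max 1.8
C regrets: 0.0, 0.0, 2.2, 0.0, 2.4 → max 2.4
D regrets: 2.2, 2.1, 0.5, 0.3, 0.0 → max 2.2
E regrets: 2.0, 1.9, 2.4, 2.2, 0.1 → max 2.4
Smallest max regret = 1.7 → A.

A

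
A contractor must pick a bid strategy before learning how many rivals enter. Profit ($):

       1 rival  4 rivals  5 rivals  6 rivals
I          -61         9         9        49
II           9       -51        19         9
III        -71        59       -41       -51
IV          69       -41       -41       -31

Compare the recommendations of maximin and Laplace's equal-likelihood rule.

Row minima: I=-61, II=-51, III=-71, IV=-41
Best worst-case = -41 → IV.
Row averages: I=1.5, II=-3.5, III=-26, IV=-11
Highest average = 1.5 → I.

maximin → IV; laplace → I (disagree)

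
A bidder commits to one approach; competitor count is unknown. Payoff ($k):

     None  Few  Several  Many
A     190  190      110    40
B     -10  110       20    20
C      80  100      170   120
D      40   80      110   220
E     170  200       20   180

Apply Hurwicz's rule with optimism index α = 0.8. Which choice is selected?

A: 0.8·190 + 0.2·40 = 160
B: 0.8·110 + 0.2·(-10) = 86
C: 0.8·170 + 0.2·80 = 152
D: 0.8·220 + 0.2·40 = 184
E: 0.8·200 + 0.2·20 = 164
Highest Hurwicz score = 184 → D.

D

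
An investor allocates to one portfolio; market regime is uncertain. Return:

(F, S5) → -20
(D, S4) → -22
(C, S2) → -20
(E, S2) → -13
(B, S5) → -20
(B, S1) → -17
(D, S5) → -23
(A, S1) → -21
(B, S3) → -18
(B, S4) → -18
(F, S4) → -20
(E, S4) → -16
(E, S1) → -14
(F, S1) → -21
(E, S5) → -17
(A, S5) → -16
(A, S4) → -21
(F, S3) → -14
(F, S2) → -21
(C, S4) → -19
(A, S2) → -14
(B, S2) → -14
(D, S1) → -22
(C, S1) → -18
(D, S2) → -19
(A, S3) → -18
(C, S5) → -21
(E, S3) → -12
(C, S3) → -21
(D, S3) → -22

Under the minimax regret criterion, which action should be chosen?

Column bests: S1=-14, S2=-13, S3=-12, S4=-16, S5=-16.
A regrets: 7, 1, 6, 5, 0 → max 7
B regrets: 3, 1, 6, 2, 4 → max 6
C regrets: 4, 7, 9, 3, 5 → max 9
D regrets: 8, 6, 10, 6, 7 → max 10
E regrets: 0, 0, 0, 0, 1 → max 1
F regrets: 7, 8, 2, 4, 4 → max 8
Smallest max regret = 1 → E.

E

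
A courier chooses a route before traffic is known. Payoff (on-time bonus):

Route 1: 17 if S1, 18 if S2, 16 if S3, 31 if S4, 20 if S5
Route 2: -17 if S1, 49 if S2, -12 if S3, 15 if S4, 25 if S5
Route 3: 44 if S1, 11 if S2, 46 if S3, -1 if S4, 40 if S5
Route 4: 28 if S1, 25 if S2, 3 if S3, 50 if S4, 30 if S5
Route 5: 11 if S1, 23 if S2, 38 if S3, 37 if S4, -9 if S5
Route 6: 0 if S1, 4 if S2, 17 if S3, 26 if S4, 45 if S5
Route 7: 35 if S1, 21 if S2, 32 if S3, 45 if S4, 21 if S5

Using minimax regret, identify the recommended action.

Column bests: S1=44, S2=49, S3=46, S4=50, S5=45.
Route 1 regrets: 27, 31, 30, 19, 25 → max 31
Route 2 regrets: 61, 0, 58, 35, 20 → max 61
Route 3 regrets: 0, 38, 0, 51, 5 → max 51
Route 4 regrets: 16, 24, 43, 0, 15 → max 43
Route 5 regrets: 33, 26, 8, 13, 54 → max 54
Route 6 regrets: 44, 45, 29, 24, 0 → max 45
Route 7 regrets: 9, 28, 14, 5, 24 → max 28
Smallest max regret = 28 → Route 7.

Route 7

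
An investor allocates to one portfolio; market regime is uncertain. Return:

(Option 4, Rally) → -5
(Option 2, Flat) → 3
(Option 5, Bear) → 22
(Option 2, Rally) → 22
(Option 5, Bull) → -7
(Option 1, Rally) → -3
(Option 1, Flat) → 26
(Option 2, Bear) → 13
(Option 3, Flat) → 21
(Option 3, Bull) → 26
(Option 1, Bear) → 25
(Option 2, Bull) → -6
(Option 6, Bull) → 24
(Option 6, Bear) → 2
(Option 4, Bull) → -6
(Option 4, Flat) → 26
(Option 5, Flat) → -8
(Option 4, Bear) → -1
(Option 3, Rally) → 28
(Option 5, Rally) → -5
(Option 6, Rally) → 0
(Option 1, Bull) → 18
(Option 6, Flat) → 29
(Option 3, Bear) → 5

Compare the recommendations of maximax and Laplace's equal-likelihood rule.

Row maxima: Option 1=26, Option 2=22, Option 3=28, Option 4=26, Option 5=22, Option 6=29
Best best-case = 29 → Option 6.
Row averages: Option 1=16.5, Option 2=8, Option 3=20, Option 4=3.5, Option 5=0.5, Option 6=13.75
Highest average = 20 → Option 3.

maximax → Option 6; laplace → Option 3 (disagree)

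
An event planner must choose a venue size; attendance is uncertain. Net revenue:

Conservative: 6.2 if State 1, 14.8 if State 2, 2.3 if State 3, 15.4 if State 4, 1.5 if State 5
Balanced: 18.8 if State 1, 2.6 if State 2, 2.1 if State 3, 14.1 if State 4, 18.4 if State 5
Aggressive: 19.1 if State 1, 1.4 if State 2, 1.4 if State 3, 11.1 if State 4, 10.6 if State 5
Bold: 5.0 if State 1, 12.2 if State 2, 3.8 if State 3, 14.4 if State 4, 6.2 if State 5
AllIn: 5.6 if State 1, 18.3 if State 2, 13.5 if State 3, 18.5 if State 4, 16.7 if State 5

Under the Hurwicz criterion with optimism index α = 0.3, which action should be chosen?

Conservative: 0.3·15.4 + 0.7·1.5 = 5.67
Balanced: 0.3·18.8 + 0.7·2.1 = 7.11
Aggressive: 0.3·19.1 + 0.7·1.4 = 6.71
Bold: 0.3·14.4 + 0.7·3.8 = 6.98
AllIn: 0.3·18.5 + 0.7·5.6 = 9.47
Highest Hurwicz score = 9.47 → AllIn.

AllIn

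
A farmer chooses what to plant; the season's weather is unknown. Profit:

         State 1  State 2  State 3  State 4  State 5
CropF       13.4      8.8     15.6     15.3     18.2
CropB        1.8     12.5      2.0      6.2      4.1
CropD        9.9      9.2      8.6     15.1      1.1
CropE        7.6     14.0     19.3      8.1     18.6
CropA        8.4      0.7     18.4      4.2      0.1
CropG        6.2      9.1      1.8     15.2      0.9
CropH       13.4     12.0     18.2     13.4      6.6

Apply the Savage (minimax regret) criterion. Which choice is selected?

Column bests: State 1=13.4, State 2=14.0, State 3=19.3, State 4=15.3, State 5=18.6.
CropF regrets: 0.0, 5.2, 3.7, 0.0, 0.4 → max 5.2
CropB regrets: 11.6, 1.5, 17.3, 9.1, 14.5 → max 17.3
CropD regrets: 3.5, 4.8, 10.7, 0.2, 17.5 → max 17.5
CropE regrets: 5.8, 0.0, 0.0, 7.2, 0.0 → max 7.2
CropA regrets: 5.0, 13.3, 0.9, 11.1, 18.5 → max 18.5
CropG regrets: 7.2, 4.9, 17.5, 0.1, 17.7 → max 17.7
CropH regrets: 0.0, 2.0, 1.1, 1.9, 12.0 → max 12.0
Smallest max regret = 5.2 → CropF.

CropF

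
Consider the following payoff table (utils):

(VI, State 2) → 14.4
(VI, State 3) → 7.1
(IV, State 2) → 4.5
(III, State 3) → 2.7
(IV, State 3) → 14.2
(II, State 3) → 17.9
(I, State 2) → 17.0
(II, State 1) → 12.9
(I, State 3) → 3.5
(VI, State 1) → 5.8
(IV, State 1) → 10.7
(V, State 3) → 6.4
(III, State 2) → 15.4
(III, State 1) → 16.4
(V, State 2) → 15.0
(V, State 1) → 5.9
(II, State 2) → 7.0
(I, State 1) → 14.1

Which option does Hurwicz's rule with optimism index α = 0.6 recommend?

I: 0.6·17.0 + 0.4·3.5 = 11.6
II: 0.6·17.9 + 0.4·7.0 = 13.54
III: 0.6·16.4 + 0.4·2.7 = 10.92
IV: 0.6·14.2 + 0.4·4.5 = 10.32
V: 0.6·15.0 + 0.4·5.9 = 11.36
VI: 0.6·14.4 + 0.4·5.8 = 10.96
Highest Hurwicz score = 13.54 → II.

II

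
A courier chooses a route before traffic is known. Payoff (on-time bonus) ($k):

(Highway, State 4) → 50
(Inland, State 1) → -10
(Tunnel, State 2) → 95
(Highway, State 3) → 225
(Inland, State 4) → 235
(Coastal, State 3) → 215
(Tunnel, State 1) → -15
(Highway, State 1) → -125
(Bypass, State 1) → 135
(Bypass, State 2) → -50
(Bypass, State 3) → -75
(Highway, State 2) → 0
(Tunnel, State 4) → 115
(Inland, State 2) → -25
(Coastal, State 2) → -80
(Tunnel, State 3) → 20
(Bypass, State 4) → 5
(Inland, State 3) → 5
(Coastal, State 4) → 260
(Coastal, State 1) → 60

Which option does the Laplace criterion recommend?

Coastal

Row averages: Highway=37.5, Bypass=3.75, Inland=51.25, Tunnel=53.75, Coastal=113.75
Highest average = 113.75 → Coastal.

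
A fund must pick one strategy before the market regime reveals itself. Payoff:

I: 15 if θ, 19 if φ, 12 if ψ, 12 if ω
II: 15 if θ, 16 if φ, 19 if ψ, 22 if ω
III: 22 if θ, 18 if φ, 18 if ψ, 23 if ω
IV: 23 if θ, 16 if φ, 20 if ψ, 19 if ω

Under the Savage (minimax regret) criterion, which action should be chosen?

III

Column bests: θ=23, φ=19, ψ=20, ω=23.
I regrets: 8, 0, 8, 11 → max 11
II regrets: 8, 3, 1, 1 → max 8
III regrets: 1, 1, 2, 0 → max 2
IV regrets: 0, 3, 0, 4 → max 4
Smallest max regret = 2 → III.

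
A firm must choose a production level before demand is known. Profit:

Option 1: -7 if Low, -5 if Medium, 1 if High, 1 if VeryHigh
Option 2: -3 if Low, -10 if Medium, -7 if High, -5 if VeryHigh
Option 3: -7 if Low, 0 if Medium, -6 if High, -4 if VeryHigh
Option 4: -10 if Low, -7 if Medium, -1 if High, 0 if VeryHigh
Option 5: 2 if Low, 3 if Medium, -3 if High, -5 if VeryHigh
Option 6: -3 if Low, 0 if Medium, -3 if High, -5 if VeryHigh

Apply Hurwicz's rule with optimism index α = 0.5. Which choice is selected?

Option 5

Option 1: 0.5·1 + 0.5·(-7) = -3
Option 2: 0.5·(-3) + 0.5·(-10) = -6.5
Option 3: 0.5·0 + 0.5·(-7) = -3.5
Option 4: 0.5·0 + 0.5·(-10) = -5
Option 5: 0.5·3 + 0.5·(-5) = -1
Option 6: 0.5·0 + 0.5·(-5) = -2.5
Highest Hurwicz score = -1 → Option 5.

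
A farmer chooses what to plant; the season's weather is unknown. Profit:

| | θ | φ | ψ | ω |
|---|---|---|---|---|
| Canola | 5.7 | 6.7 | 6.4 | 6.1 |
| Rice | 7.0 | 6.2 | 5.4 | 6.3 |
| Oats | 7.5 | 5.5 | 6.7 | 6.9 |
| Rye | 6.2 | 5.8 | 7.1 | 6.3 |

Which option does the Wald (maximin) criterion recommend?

Rye

Row minima: Canola=5.7, Rice=5.4, Oats=5.5, Rye=5.8
Best worst-case = 5.8 → Rye.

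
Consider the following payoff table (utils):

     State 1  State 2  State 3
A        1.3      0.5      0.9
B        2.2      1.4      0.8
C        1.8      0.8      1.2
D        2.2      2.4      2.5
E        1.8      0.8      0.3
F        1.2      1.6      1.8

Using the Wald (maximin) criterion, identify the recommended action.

Row minima: A=0.5, B=0.8, C=0.8, D=2.2, E=0.3, F=1.2
Best worst-case = 2.2 → D.

D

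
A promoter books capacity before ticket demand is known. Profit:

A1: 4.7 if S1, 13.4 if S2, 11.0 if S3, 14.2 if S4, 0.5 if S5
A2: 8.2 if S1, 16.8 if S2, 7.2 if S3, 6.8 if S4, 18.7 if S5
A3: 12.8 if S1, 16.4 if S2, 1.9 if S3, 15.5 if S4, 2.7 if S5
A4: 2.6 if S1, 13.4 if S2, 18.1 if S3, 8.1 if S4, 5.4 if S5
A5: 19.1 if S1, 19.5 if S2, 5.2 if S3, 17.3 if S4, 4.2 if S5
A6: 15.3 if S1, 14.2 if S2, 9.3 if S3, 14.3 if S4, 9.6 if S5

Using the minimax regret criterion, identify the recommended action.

Column bests: S1=19.1, S2=19.5, S3=18.1, S4=17.3, S5=18.7.
A1 regrets: 14.4, 6.1, 7.1, 3.1, 18.2 → max 18.2
A2 regrets: 10.9, 2.7, 10.9, 10.5, 0.0 → max 10.9
A3 regrets: 6.3, 3.1, 16.2, 1.8, 16.0 → max 16.2
A4 regrets: 16.5, 6.1, 0.0, 9.2, 13.3 → max 16.5
A5 regrets: 0.0, 0.0, 12.9, 0.0, 14.5 → max 14.5
A6 regrets: 3.8, 5.3, 8.8, 3.0, 9.1 → max 9.1
Smallest max regret = 9.1 → A6.

A6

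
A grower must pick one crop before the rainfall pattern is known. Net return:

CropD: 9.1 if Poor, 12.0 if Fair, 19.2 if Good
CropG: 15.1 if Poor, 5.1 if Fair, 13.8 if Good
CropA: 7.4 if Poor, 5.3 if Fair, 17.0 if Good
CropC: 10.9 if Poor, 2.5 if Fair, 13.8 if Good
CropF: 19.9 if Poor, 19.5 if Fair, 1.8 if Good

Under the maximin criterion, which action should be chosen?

Row minima: CropD=9.1, CropG=5.1, CropA=5.3, CropC=2.5, CropF=1.8
Best worst-case = 9.1 → CropD.

CropD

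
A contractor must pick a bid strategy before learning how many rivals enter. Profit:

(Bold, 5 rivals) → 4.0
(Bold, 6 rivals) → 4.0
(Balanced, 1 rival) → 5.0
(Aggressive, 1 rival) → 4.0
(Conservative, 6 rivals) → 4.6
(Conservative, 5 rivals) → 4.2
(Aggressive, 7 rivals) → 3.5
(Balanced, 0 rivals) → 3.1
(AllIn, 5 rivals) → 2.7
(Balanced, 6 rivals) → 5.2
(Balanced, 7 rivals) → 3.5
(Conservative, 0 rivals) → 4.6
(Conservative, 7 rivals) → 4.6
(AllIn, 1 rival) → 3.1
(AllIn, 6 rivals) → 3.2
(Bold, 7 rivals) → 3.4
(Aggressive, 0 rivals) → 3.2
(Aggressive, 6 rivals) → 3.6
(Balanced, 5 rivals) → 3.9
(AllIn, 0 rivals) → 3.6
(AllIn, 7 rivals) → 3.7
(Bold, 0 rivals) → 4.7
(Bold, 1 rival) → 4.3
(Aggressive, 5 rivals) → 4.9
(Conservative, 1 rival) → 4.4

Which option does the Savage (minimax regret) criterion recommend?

Column bests: 0 rivals=4.7, 1 rival=5.0, 5 rivals=4.9, 6 rivals=5.2, 7 rivals=4.6.
Conservative regrets: 0.1, 0.6, 0.7, 0.6, 0.0 → max 0.7
Balanced regrets: 1.6, 0.0, 1.0, 0.0, 1.1 → max 1.6
Aggressive regrets: 1.5, 1.0, 0.0, 1.6, 1.1 → max 1.6
Bold regrets: 0.0, 0.7, 0.9, 1.2, 1.2 → max 1.2
AllIn regrets: 1.1, 1.9, 2.2, 2.0, 0.9 → max 2.2
Smallest max regret = 0.7 → Conservative.

Conservative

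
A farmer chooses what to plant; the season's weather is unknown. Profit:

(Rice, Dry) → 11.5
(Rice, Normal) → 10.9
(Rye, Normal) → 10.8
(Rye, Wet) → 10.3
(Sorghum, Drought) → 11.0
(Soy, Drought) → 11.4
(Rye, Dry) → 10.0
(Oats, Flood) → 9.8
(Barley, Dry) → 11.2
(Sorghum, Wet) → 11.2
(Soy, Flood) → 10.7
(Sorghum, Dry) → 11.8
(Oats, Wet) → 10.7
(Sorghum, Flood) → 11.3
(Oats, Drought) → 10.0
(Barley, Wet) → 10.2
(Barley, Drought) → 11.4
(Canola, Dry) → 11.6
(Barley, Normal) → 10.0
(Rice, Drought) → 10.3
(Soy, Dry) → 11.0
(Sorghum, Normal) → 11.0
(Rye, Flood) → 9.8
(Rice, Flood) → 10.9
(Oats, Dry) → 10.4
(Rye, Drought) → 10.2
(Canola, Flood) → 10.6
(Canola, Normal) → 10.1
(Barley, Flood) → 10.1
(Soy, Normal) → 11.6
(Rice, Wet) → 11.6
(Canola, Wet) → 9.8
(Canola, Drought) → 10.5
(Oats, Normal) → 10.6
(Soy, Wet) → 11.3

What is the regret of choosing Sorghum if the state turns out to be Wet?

Best payoff under Wet is 11.6.
Regret = 11.6 − 11.2 = 0.4.

0.4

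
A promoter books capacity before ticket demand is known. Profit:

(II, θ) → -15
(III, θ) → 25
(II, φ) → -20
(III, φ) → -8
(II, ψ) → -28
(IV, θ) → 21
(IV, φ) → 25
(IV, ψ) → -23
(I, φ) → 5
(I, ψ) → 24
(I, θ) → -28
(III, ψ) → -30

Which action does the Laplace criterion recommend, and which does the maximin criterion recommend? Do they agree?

Row averages: I=1/3, II=-21, III=-13/3, IV=23/3
Highest average = 23/3 → IV.
Row minima: I=-28, II=-28, III=-30, IV=-23
Best worst-case = -23 → IV.

laplace → IV; maximin → IV (agree)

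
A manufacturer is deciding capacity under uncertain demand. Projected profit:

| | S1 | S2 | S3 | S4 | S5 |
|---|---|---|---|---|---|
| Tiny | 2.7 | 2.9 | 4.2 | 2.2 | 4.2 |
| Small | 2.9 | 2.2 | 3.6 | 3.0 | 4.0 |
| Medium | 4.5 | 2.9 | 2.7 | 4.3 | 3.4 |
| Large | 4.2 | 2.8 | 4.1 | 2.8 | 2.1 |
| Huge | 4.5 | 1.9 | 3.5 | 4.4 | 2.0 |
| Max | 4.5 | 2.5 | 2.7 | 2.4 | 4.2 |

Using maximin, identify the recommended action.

Row minima: Tiny=2.2, Small=2.2, Medium=2.7, Large=2.1, Huge=1.9, Max=2.4
Best worst-case = 2.7 → Medium.

Medium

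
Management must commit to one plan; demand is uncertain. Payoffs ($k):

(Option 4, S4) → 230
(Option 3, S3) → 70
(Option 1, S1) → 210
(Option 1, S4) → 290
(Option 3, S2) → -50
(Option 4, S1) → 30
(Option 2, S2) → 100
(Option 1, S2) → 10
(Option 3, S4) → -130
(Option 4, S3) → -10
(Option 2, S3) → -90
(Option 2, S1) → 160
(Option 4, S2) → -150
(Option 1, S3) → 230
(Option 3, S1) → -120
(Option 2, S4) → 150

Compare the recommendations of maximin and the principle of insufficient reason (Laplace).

maximin → Option 1; laplace → Option 1 (agree)

Row minima: Option 1=10, Option 2=-90, Option 3=-130, Option 4=-150
Best worst-case = 10 → Option 1.
Row averages: Option 1=185, Option 2=80, Option 3=-57.5, Option 4=25
Highest average = 185 → Option 1.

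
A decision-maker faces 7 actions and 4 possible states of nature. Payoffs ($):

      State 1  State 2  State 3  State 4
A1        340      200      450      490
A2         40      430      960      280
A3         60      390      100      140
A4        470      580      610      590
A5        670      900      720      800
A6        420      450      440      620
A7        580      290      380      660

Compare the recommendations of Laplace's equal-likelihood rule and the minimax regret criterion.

Row averages: A1=370, A2=427.5, A3=172.5, A4=562.5, A5=772.5, A6=482.5, A7=477.5
Highest average = 772.5 → A5.
Column bests: State 1=670, State 2=900, State 3=960, State 4=800.
A1 regrets: 330, 700, 510, 310 → max 700
A2 regrets: 630, 470, 0, 520 → max 630
A3 regrets: 610, 510, 860, 660 → max 860
A4 regrets: 200, 320, 350, 210 → max 350
A5 regrets: 0, 0, 240, 0 → max 240
A6 regrets: 250, 450, 520, 180 → max 520
A7 regrets: 90, 610, 580, 140 → max 610
Smallest max regret = 240 → A5.

laplace → A5; minimax regret → A5 (agree)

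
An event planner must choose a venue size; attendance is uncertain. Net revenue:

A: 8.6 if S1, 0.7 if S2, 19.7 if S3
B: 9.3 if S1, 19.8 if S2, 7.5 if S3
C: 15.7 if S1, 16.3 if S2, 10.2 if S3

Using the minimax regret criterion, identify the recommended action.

Column bests: S1=15.7, S2=19.8, S3=19.7.
A regrets: 7.1, 19.1, 0.0 → max 19.1
B regrets: 6.4, 0.0, 12.2 → max 12.2
C regrets: 0.0, 3.5, 9.5 → max 9.5
Smallest max regret = 9.5 → C.

C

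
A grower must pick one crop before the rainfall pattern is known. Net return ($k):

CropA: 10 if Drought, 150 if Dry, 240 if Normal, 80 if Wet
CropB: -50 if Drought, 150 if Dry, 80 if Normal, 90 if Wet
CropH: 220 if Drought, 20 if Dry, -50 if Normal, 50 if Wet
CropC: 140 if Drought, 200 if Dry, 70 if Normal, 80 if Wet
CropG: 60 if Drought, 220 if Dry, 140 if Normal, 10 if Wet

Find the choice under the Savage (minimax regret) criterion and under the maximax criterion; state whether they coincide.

Column bests: Drought=220, Dry=220, Normal=240, Wet=90.
CropA regrets: 210, 70, 0, 10 → max 210
CropB regrets: 270, 70, 160, 0 → max 270
CropH regrets: 0, 200, 290, 40 → max 290
CropC regrets: 80, 20, 170, 10 → max 170
CropG regrets: 160, 0, 100, 80 → max 160
Smallest max regret = 160 → CropG.
Row maxima: CropA=240, CropB=150, CropH=220, CropC=200, CropG=220
Best best-case = 240 → CropA.

minimax regret → CropG; maximax → CropA (disagree)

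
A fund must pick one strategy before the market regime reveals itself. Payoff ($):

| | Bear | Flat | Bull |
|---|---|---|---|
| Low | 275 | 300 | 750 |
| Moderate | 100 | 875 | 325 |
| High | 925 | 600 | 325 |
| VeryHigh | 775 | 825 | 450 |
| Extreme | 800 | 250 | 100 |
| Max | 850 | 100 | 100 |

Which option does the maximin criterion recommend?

VeryHigh

Row minima: Low=275, Moderate=100, High=325, VeryHigh=450, Extreme=100, Max=100
Best worst-case = 450 → VeryHigh.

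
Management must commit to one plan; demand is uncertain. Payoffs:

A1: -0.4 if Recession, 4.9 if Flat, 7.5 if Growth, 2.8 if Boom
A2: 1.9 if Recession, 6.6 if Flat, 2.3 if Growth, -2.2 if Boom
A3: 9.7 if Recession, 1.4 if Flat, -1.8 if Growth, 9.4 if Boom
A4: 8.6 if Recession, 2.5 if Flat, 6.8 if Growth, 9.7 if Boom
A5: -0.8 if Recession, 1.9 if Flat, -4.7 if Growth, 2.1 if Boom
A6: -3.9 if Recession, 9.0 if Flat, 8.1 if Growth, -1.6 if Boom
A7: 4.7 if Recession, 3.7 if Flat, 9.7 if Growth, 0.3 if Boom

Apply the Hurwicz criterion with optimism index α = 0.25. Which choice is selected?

A1: 0.25·7.5 + 0.75·(-0.4) = 1.575
A2: 0.25·6.6 + 0.75·(-2.2) = 0
A3: 0.25·9.7 + 0.75·(-1.8) = 1.075
A4: 0.25·9.7 + 0.75·2.5 = 4.3
A5: 0.25·2.1 + 0.75·(-4.7) = -3
A6: 0.25·9.0 + 0.75·(-3.9) = -0.675
A7: 0.25·9.7 + 0.75·0.3 = 2.65
Highest Hurwicz score = 4.3 → A4.

A4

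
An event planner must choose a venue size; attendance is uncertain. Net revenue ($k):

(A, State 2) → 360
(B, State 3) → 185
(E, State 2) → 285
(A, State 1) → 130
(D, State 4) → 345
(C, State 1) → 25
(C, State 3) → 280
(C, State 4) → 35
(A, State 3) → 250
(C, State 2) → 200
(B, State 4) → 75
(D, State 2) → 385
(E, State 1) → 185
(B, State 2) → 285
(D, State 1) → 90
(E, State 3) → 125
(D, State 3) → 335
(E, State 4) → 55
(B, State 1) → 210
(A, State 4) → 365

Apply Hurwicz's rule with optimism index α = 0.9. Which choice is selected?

D

A: 0.9·365 + 0.1·130 = 341.5
B: 0.9·285 + 0.1·75 = 264
C: 0.9·280 + 0.1·25 = 254.5
D: 0.9·385 + 0.1·90 = 355.5
E: 0.9·285 + 0.1·55 = 262
Highest Hurwicz score = 355.5 → D.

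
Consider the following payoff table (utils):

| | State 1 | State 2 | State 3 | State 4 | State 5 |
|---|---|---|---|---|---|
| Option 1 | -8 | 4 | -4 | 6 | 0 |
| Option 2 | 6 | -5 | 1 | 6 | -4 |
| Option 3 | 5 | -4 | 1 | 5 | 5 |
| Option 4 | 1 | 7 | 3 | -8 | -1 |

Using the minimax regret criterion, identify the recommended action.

Option 3

Column bests: State 1=6, State 2=7, State 3=3, State 4=6, State 5=5.
Option 1 regrets: 14, 3, 7, 0, 5 → max 14
Option 2 regrets: 0, 12, 2, 0, 9 → max 12
Option 3 regrets: 1, 11, 2, 1, 0 → max 11
Option 4 regrets: 5, 0, 0, 14, 6 → max 14
Smallest max regret = 11 → Option 3.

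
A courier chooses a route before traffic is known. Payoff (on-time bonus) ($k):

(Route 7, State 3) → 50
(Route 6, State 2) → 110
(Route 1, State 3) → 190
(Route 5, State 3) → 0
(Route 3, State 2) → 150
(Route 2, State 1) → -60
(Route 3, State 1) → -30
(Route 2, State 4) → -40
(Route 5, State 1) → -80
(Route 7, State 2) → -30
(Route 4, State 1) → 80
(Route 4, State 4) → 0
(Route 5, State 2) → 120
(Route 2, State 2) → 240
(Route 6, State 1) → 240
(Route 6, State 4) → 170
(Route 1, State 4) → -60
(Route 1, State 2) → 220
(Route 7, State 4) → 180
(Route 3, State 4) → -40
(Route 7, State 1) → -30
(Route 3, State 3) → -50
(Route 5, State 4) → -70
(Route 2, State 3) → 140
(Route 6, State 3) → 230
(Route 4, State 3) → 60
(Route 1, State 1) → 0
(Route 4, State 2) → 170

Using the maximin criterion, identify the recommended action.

Route 6

Row minima: Route 1=-60, Route 2=-60, Route 3=-50, Route 4=0, Route 5=-80, Route 6=110, Route 7=-30
Best worst-case = 110 → Route 6.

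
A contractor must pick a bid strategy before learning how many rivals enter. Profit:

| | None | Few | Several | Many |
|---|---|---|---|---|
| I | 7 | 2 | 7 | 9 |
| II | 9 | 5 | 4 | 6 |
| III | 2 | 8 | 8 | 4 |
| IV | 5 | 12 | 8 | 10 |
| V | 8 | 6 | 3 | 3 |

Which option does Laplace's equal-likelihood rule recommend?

Row averages: I=6.25, II=6, III=5.5, IV=8.75, V=5
Highest average = 8.75 → IV.

IV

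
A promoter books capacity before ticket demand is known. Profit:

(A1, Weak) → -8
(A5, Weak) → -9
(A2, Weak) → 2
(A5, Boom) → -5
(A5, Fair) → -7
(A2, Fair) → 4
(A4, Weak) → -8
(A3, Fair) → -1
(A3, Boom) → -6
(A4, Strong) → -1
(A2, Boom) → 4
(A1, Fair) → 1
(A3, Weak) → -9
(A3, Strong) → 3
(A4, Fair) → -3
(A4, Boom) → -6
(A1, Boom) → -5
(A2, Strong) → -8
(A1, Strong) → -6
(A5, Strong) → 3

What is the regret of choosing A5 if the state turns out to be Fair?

Best payoff under Fair is 4.
Regret = 4 − (-7) = 11.

11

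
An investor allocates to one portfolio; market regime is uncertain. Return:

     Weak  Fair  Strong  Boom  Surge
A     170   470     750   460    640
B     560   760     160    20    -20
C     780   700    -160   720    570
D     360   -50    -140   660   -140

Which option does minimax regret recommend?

A

Column bests: Weak=780, Fair=760, Strong=750, Boom=720, Surge=640.
A regrets: 610, 290, 0, 260, 0 → max 610
B regrets: 220, 0, 590, 700, 660 → max 700
C regrets: 0, 60, 910, 0, 70 → max 910
D regrets: 420, 810, 890, 60, 780 → max 890
Smallest max regret = 610 → A.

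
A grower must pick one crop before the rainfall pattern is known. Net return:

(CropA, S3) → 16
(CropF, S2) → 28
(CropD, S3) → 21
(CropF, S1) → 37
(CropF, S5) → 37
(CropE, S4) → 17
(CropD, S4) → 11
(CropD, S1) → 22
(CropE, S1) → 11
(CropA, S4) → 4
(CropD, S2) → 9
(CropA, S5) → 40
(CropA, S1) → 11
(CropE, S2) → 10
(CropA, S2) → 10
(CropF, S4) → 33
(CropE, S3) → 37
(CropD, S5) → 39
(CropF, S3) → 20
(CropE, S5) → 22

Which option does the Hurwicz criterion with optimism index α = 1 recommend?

CropA: 1·40 + 0·4 = 40
CropF: 1·37 + 0·20 = 37
CropD: 1·39 + 0·9 = 39
CropE: 1·37 + 0·10 = 37
Highest Hurwicz score = 40 → CropA.

CropA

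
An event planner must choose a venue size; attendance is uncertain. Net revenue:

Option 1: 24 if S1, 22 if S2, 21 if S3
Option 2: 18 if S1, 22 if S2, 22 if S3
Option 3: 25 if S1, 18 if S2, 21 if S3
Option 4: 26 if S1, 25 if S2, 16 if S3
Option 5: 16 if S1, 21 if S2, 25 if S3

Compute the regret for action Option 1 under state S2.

Best payoff under S2 is 25.
Regret = 25 − 22 = 3.

3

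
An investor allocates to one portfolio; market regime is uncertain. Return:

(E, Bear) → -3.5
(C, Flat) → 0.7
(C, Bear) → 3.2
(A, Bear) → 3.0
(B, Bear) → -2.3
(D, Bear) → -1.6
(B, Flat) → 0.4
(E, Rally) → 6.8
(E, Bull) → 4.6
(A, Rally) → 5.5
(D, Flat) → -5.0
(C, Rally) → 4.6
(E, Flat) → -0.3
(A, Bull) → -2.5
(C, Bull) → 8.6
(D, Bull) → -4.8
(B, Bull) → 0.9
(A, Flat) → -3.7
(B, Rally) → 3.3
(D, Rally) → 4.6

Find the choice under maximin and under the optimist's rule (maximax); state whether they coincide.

maximin → C; maximax → C (agree)

Row minima: A=-3.7, B=-2.3, C=0.7, D=-5.0, E=-3.5
Best worst-case = 0.7 → C.
Row maxima: A=5.5, B=3.3, C=8.6, D=4.6, E=6.8
Best best-case = 8.6 → C.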